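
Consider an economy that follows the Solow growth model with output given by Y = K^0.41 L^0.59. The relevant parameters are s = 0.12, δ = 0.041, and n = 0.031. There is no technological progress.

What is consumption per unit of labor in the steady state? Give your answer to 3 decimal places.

c* = 1.255

At the steady state, Δk = 0, so s·k^α = (n + δ)·k.
Dividing both sides by k: k^(1−α) = s / (n + δ).
k^0.59 = 0.12 / (0.031 + 0.041) = 0.12 / 0.072 = 1.6667
k* = 1.6667^(1/0.59) ≈ 2.3770
y* = (k*)^α = 2.3770^0.41 ≈ 1.4262
c* = (1 − s)·y* = (1 − 0.12) × 1.4262 ≈ 1.2551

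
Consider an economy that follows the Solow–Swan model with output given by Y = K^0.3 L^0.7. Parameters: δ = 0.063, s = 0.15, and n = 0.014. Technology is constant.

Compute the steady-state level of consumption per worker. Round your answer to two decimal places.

Steady state requires s·f(k) = (n + δ)·k, i.e. s·k^α = (n + δ)·k.
Dividing both sides by k: k^(1−α) = s / (n + δ).
k^0.7 = 0.15 / (0.014 + 0.063) = 0.15 / 0.077 = 1.9481
k* = 1.9481^(1/0.7) ≈ 2.5926
y* = (k*)^α = 2.5926^0.3 ≈ 1.3308
c* = (1 − s)·y* = (1 − 0.15) × 1.3308 ≈ 1.1312

c* ≈ 1.13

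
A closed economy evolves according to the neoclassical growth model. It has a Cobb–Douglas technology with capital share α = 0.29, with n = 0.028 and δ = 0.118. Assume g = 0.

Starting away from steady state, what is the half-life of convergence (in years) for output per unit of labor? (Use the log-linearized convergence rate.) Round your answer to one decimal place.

about 6.7 years

Near the steady state the convergence rate is λ = (1 − α)(n + δ).
λ = (1 − 0.29) × 0.146 = 0.71 × 0.146 = 0.10366
Half-life = ln 2 / λ = 0.6931 / 0.10366 ≈ 6.69 years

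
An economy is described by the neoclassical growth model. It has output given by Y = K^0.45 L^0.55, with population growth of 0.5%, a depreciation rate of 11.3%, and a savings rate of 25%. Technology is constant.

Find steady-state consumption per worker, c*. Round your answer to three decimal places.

c* ≈ 1.386

Steady state requires s·f(k) = (n + δ)·k, i.e. s·k^α = (n + δ)·k.
Dividing both sides by k: k^(1−α) = s / (n + δ).
k^0.55 = 0.25 / (0.005 + 0.113) = 0.25 / 0.118 = 2.1186
k* = 2.1186^(1/0.55) ≈ 3.9158
y* = (k*)^α = 3.9158^0.45 ≈ 1.8483
c* = (1 − s)·y* = (1 − 0.25) × 1.8483 ≈ 1.3862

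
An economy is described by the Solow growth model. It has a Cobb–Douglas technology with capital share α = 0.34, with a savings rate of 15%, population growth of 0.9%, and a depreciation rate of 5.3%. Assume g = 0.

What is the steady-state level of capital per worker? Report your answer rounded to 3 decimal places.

Steady state requires s·f(k) = (n + δ)·k, i.e. s·k^α = (n + δ)·k.
Rearranging, k^(1−α) = s / (n + δ).
k^0.66 = 0.15 / (0.009 + 0.053) = 0.15 / 0.062 = 2.4194
k* = 2.4194^(1/0.66) ≈ 3.8140

k* ≈ 3.814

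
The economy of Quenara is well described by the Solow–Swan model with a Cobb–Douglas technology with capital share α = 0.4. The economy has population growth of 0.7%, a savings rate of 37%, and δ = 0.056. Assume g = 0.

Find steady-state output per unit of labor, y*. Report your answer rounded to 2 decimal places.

In steady state, investment equals break-even investment: s·k^α = (n + δ)·k.
Rearranging, k^(1−α) = s / (n + δ).
k^0.6 = 0.37 / (0.007 + 0.056) = 0.37 / 0.063 = 5.8730
k* = 5.8730^(1/0.6) ≈ 19.1176
y* = (k*)^α = 19.1176^0.4 ≈ 3.2552

y* ≈ 3.26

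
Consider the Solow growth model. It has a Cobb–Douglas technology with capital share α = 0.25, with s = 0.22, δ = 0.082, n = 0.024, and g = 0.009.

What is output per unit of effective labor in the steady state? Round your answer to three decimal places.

y* ≈ 1.241

At the steady state, Δk = 0, so s·k^α = (n + g + δ)·k.
Dividing both sides by k: k^(1−α) = s / (n + g + δ).
k^0.75 = 0.22 / (0.024 + 0.009 + 0.082) = 0.22 / 0.115 = 1.9130
k* = 1.9130^(1/0.75) ≈ 2.3748
y* = (k*)^α = 2.3748^0.25 ≈ 1.2414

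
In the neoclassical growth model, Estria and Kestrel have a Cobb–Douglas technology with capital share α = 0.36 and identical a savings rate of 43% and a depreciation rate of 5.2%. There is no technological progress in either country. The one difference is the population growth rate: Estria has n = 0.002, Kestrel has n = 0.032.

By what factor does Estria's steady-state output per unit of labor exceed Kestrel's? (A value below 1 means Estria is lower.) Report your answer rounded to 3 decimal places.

Steady-state y* = [s/(n + δ)]^(α/(1−α)), so the ratio is [ (s_E/(n + δ)_E) / (s_K/(n + δ)_K) ]^0.5625.
s_E/(n + δ)_E = 0.43/0.054 = 7.9630; s_K/(n + δ)_K = 0.43/0.084 = 5.1190.
Ratio = (7.9630/5.1190)^0.5625 = 1.5556^0.5625 ≈ 1.2822

y*_E / y*_K ≈ 1.282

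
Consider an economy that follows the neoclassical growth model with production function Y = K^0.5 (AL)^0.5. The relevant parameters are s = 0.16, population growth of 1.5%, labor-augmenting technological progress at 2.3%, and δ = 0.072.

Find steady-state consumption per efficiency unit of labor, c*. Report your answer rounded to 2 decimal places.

At the steady state, Δk = 0, so s·k^α = (n + g + δ)·k.
Rearranging, k^(1−α) = s / (n + g + δ).
k^0.5 = 0.16 / (0.015 + 0.023 + 0.072) = 0.16 / 0.110 = 1.4545
k* = 1.4545^(1/0.5) ≈ 2.1156
y* = (k*)^α = 2.1156^0.5 ≈ 1.4545
c* = (1 − s)·y* = (1 − 0.16) × 1.4545 ≈ 1.2218

c* = 1.22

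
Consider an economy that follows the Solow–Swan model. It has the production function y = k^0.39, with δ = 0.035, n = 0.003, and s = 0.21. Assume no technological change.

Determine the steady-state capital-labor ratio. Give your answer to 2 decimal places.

At the steady state, Δk = 0, so s·k^α = (n + δ)·k.
Rearranging, k^(1−α) = s / (n + δ).
k^0.61 = 0.21 / (0.003 + 0.035) = 0.21 / 0.038 = 5.5263
k* = 5.5263^(1/0.61) ≈ 16.4856

k* = 16.49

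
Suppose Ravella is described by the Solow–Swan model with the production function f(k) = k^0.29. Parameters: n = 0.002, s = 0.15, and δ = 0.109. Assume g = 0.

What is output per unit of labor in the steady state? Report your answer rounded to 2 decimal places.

At the steady state, Δk = 0, so s·k^α = (n + δ)·k.
Dividing both sides by k: k^(1−α) = s / (n + δ).
k^0.71 = 0.15 / (0.002 + 0.109) = 0.15 / 0.111 = 1.3514
k* = 1.3514^(1/0.71) ≈ 1.5283
y* = (k*)^α = 1.5283^0.29 ≈ 1.1309

y* ≈ 1.13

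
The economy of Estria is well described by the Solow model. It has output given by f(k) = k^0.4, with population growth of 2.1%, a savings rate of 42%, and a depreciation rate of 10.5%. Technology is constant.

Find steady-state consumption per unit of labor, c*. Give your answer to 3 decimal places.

c* = 1.294

At the steady state, Δk = 0, so s·k^α = (n + δ)·k.
Rearranging, k^(1−α) = s / (n + δ).
k^0.6 = 0.42 / (0.021 + 0.105) = 0.42 / 0.126 = 3.3333
k* = 3.3333^(1/0.6) ≈ 7.4380
y* = (k*)^α = 7.4380^0.4 ≈ 2.2314
c* = (1 − s)·y* = (1 − 0.42) × 2.2314 ≈ 1.2942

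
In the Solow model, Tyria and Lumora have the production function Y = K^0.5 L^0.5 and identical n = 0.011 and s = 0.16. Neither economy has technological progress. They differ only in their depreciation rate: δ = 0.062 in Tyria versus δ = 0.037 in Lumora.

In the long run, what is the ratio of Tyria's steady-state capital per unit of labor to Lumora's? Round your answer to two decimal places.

Steady-state k* = [s/(n + δ)]^(1/(1−α)), so the ratio is [ (s_T/(n + δ)_T) / (s_L/(n + δ)_L) ]^2.
s_T/(n + δ)_T = 0.16/0.073 = 2.1918; s_L/(n + δ)_L = 0.16/0.048 = 3.3333.
Ratio = (2.1918/3.3333)^2 = 0.6575^2 ≈ 0.4323

k*_T / k*_L ≈ 0.43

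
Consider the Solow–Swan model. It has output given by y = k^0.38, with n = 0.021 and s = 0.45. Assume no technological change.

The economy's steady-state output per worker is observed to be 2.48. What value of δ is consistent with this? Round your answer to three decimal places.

At the steady state, Δk = 0, so s·k^α = (n + δ)·k.
Since y* = [s/(n + δ)]^(α/(1−α)), we have s/(n + δ) = (y*)^((1−α)/α) = 2.48^1.6316 = 4.4014.
Therefore n + δ = s / 4.4014 = 0.45 / 4.4014 = 0.1022, so δ = 0.1022 − 0.021 = 0.0812.

δ ≈ 0.081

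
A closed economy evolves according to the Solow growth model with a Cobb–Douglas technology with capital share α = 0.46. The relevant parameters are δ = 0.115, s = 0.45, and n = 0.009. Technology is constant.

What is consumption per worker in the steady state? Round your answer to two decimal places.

Steady state requires s·f(k) = (n + δ)·k, i.e. s·k^α = (n + δ)·k.
Rearranging, k^(1−α) = s / (n + δ).
k^0.54 = 0.45 / (0.009 + 0.115) = 0.45 / 0.124 = 3.6290
k* = 3.6290^(1/0.54) ≈ 10.8803
y* = (k*)^α = 10.8803^0.46 ≈ 2.9982
c* = (1 − s)·y* = (1 − 0.45) × 2.9982 ≈ 1.6490

c* ≈ 1.65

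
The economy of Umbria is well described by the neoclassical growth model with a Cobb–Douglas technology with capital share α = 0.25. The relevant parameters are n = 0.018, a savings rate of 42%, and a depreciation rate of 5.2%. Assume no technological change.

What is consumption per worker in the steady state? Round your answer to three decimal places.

Steady state requires s·f(k) = (n + δ)·k, i.e. s·k^α = (n + δ)·k.
Rearranging, k^(1−α) = s / (n + δ).
k^0.75 = 0.42 / (0.018 + 0.052) = 0.42 / 0.070 = 6.0000
k* = 6.0000^(1/0.75) ≈ 10.9027
y* = (k*)^α = 10.9027^0.25 ≈ 1.8171
c* = (1 − s)·y* = (1 − 0.42) × 1.8171 ≈ 1.0539

c* ≈ 1.054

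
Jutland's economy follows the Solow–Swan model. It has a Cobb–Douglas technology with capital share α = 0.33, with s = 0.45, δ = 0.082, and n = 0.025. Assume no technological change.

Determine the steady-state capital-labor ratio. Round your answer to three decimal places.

k* ≈ 8.533

In steady state, investment equals break-even investment: s·k^α = (n + δ)·k.
Dividing both sides by k: k^(1−α) = s / (n + δ).
k^0.67 = 0.45 / (0.025 + 0.082) = 0.45 / 0.107 = 4.2056
k* = 4.2056^(1/0.67) ≈ 8.5327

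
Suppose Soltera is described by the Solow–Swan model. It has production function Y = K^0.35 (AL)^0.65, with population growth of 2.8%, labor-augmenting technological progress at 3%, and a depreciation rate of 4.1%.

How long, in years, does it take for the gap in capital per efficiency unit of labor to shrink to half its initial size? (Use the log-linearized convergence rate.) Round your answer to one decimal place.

t_½ ≈ 10.8 years

Near the steady state the convergence rate is λ = (1 − α)(n + g + δ).
λ = (1 − 0.35) × 0.099 = 0.65 × 0.099 = 0.06435
Half-life = ln 2 / λ = 0.6931 / 0.06435 ≈ 10.77 years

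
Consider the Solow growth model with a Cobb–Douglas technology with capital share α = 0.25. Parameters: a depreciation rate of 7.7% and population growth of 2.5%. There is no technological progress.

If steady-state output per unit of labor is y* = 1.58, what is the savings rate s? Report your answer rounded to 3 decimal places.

s ≈ 0.402

In steady state, investment equals break-even investment: s·k^α = (n + δ)·k.
Since y* = [s/(n + δ)]^(α/(1−α)), we have s/(n + δ) = (y*)^((1−α)/α) = 1.58^3 = 3.9443.
Therefore s = 3.9443 × (n + δ) = 3.9443 × 0.102 = 0.4023.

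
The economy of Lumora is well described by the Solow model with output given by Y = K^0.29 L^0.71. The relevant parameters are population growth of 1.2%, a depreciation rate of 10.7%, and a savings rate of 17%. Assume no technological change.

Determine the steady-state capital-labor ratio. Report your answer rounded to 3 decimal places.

k* = 1.653

In steady state, investment equals break-even investment: s·k^α = (n + δ)·k.
Rearranging, k^(1−α) = s / (n + δ).
k^0.71 = 0.17 / (0.012 + 0.107) = 0.17 / 0.119 = 1.4286
k* = 1.4286^(1/0.71) ≈ 1.6527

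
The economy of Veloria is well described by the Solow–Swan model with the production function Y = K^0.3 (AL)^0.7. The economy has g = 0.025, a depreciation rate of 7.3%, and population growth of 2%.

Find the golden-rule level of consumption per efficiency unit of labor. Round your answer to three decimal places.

At the golden rule, f'(k) = n + g + δ, so α·k^(α−1) = n + g + δ and k_gold = (α/(n + g + δ))^(1/(1−α)).
k_gold = (0.3/0.118)^(1/0.7) = 2.5424^1.4286 ≈ 3.7926
c_gold = f(k_gold) − (n + g + δ)·k_gold = 1.4917 − 0.118×3.7926 ≈ 1.0442

c_gold ≈ 1.044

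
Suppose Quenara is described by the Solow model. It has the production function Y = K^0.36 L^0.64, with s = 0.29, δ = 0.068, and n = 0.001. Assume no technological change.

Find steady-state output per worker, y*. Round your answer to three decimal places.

y* = 2.243

In steady state, investment equals break-even investment: s·k^α = (n + δ)·k.
Dividing both sides by k: k^(1−α) = s / (n + δ).
k^0.64 = 0.29 / (0.001 + 0.068) = 0.29 / 0.069 = 4.2029
k* = 4.2029^(1/0.64) ≈ 9.4253
y* = (k*)^α = 9.4253^0.36 ≈ 2.2426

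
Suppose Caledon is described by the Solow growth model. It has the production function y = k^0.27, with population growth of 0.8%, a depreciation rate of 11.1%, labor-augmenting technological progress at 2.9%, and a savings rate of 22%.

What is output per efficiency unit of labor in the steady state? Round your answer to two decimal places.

y* ≈ 1.16

In steady state, investment equals break-even investment: s·k^α = (n + g + δ)·k.
Dividing both sides by k: k^(1−α) = s / (n + g + δ).
k^0.73 = 0.22 / (0.008 + 0.029 + 0.111) = 0.22 / 0.148 = 1.4865
k* = 1.4865^(1/0.73) ≈ 1.7212
y* = (k*)^α = 1.7212^0.27 ≈ 1.1579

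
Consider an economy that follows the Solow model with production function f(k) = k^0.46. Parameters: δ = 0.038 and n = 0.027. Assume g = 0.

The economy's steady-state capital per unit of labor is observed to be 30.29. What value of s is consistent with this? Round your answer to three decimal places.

Steady state requires s·f(k) = (n + δ)·k, i.e. s·k^α = (n + δ)·k.
So s / (n + δ) = (k*)^(1−α) = 30.29^0.54 = 6.3081.
Therefore s = 6.3081 × (n + δ) = 6.3081 × 0.065 = 0.4100.

s ≈ 0.410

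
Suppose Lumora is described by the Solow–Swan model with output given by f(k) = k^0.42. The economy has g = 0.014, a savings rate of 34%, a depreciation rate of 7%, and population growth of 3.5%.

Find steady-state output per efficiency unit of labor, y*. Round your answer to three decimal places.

y* ≈ 2.139

At the steady state, Δk = 0, so s·k^α = (n + g + δ)·k.
Rearranging, k^(1−α) = s / (n + g + δ).
k^0.58 = 0.34 / (0.035 + 0.014 + 0.070) = 0.34 / 0.119 = 2.8571
k* = 2.8571^(1/0.58) ≈ 6.1105
y* = (k*)^α = 6.1105^0.42 ≈ 2.1387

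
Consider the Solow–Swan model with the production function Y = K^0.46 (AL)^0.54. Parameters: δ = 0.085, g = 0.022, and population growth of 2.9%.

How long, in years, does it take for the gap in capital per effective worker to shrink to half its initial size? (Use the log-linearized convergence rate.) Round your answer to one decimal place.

Near the steady state the convergence rate is λ = (1 − α)(n + g + δ).
λ = (1 − 0.46) × 0.136 = 0.54 × 0.136 = 0.07344
Half-life = ln 2 / λ = 0.6931 / 0.07344 ≈ 9.44 years

t_½ ≈ 9.4 years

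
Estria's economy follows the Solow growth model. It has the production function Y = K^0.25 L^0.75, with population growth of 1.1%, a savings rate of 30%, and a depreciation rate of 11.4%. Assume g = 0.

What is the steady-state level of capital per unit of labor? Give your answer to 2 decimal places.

k* ≈ 3.21

At the steady state, Δk = 0, so s·k^α = (n + δ)·k.
Rearranging, k^(1−α) = s / (n + δ).
k^0.75 = 0.30 / (0.011 + 0.114) = 0.30 / 0.125 = 2.4000
k* = 2.4000^(1/0.75) ≈ 3.2133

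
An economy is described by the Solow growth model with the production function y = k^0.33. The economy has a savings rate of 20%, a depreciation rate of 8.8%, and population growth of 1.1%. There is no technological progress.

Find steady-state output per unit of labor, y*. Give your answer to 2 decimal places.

y* ≈ 1.41

At the steady state, Δk = 0, so s·k^α = (n + δ)·k.
Dividing both sides by k: k^(1−α) = s / (n + δ).
k^0.67 = 0.20 / (0.011 + 0.088) = 0.20 / 0.099 = 2.0202
k* = 2.0202^(1/0.67) ≈ 2.8564
y* = (k*)^α = 2.8564^0.33 ≈ 1.4139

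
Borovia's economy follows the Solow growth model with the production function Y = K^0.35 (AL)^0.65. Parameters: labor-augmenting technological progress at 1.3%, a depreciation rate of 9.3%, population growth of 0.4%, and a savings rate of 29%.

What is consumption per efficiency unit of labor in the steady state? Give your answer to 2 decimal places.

Steady state requires s·f(k) = (n + g + δ)·k, i.e. s·k^α = (n + g + δ)·k.
Rearranging, k^(1−α) = s / (n + g + δ).
k^0.65 = 0.29 / (0.004 + 0.013 + 0.093) = 0.29 / 0.110 = 2.6364
k* = 2.6364^(1/0.65) ≈ 4.4433
y* = (k*)^α = 4.4433^0.35 ≈ 1.6854
c* = (1 − s)·y* = (1 − 0.29) × 1.6854 ≈ 1.1966

c* ≈ 1.20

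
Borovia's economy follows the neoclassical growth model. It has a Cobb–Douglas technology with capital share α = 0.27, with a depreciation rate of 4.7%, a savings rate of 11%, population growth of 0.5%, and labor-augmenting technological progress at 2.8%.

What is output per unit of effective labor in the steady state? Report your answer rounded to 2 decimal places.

At the steady state, Δk = 0, so s·k^α = (n + g + δ)·k.
Rearranging, k^(1−α) = s / (n + g + δ).
k^0.73 = 0.11 / (0.005 + 0.028 + 0.047) = 0.11 / 0.080 = 1.3750
k* = 1.3750^(1/0.73) ≈ 1.5469
y* = (k*)^α = 1.5469^0.27 ≈ 1.1250

y* ≈ 1.13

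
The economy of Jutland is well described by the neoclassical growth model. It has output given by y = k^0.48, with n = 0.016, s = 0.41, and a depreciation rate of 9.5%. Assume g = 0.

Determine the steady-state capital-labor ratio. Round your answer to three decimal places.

Steady state requires s·f(k) = (n + δ)·k, i.e. s·k^α = (n + δ)·k.
Dividing both sides by k: k^(1−α) = s / (n + δ).
k^0.52 = 0.41 / (0.016 + 0.095) = 0.41 / 0.111 = 3.6937
k* = 3.6937^(1/0.52) ≈ 12.3388

k* ≈ 12.339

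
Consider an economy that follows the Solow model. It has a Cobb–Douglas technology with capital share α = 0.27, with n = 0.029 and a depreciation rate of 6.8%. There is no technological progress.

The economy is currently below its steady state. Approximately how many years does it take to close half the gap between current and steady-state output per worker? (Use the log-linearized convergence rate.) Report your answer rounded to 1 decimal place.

Near the steady state the convergence rate is λ = (1 − α)(n + δ).
λ = (1 − 0.27) × 0.097 = 0.73 × 0.097 = 0.07081
Half-life = ln 2 / λ = 0.6931 / 0.07081 ≈ 9.79 years

about 9.8 years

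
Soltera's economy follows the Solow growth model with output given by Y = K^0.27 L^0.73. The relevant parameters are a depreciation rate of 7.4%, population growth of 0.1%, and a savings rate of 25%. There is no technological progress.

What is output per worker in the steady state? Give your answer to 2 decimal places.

y* = 1.56

Steady state requires s·f(k) = (n + δ)·k, i.e. s·k^α = (n + δ)·k.
Dividing both sides by k: k^(1−α) = s / (n + δ).
k^0.73 = 0.25 / (0.001 + 0.074) = 0.25 / 0.075 = 3.3333
k* = 3.3333^(1/0.73) ≈ 5.2031
y* = (k*)^α = 5.2031^0.27 ≈ 1.5610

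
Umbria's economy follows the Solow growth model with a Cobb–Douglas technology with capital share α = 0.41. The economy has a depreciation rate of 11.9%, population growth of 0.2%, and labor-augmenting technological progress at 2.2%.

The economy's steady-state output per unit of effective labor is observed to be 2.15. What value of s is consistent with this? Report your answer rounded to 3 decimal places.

In steady state, investment equals break-even investment: s·k^α = (n + g + δ)·k.
Since y* = [s/(n + g + δ)]^(α/(1−α)), we have s/(n + g + δ) = (y*)^((1−α)/α) = 2.15^1.439 = 3.0087.
Therefore s = 3.0087 × (n + g + δ) = 3.0087 × 0.143 = 0.4302.

s ≈ 0.430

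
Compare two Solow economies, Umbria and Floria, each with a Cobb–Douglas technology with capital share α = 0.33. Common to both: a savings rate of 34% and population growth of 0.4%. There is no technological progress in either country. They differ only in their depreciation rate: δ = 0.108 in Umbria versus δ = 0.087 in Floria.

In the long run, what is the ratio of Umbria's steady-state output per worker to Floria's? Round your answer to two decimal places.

Steady-state y* = [s/(n + δ)]^(α/(1−α)), so the ratio is [ (s_U/(n + δ)_U) / (s_F/(n + δ)_F) ]^0.4925.
s_U/(n + δ)_U = 0.34/0.112 = 3.0357; s_F/(n + δ)_F = 0.34/0.091 = 3.7363.
Ratio = (3.0357/3.7363)^0.4925 = 0.8125^0.4925 ≈ 0.9028

y*_U / y*_F ≈ 0.90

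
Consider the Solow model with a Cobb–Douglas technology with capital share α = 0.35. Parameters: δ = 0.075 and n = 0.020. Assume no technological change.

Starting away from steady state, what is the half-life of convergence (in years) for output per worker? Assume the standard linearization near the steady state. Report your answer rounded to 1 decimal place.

about 11.2 years

Near the steady state the convergence rate is λ = (1 − α)(n + δ).
λ = (1 − 0.35) × 0.095 = 0.65 × 0.095 = 0.06175
Half-life = ln 2 / λ = 0.6931 / 0.06175 ≈ 11.22 years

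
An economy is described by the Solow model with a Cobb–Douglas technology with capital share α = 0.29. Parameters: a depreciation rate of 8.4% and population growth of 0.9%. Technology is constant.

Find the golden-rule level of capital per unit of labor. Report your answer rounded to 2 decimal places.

The golden rule sets f'(k) = n + δ, i.e. α·k^(α−1) = n + δ.
So k^(1−α) = α / (n + δ) = 0.29 / 0.093 = 3.1183.
k_gold = 3.1183^(1/0.71) ≈ 4.9620

k_gold ≈ 4.96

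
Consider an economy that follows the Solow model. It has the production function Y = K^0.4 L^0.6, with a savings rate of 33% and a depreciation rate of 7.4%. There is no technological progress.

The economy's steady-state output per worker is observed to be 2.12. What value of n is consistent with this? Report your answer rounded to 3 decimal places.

n ≈ 0.033

At the steady state, Δk = 0, so s·k^α = (n + δ)·k.
Since y* = [s/(n + δ)]^(α/(1−α)), we have s/(n + δ) = (y*)^((1−α)/α) = 2.12^1.5 = 3.0868.
Therefore n + δ = s / 3.0868 = 0.33 / 3.0868 = 0.1069, so n = 0.1069 − 0.074 = 0.0329.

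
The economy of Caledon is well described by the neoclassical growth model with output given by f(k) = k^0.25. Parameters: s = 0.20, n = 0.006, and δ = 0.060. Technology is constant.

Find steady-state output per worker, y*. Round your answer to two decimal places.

y* = 1.45

At the steady state, Δk = 0, so s·k^α = (n + δ)·k.
Dividing both sides by k: k^(1−α) = s / (n + δ).
k^0.75 = 0.20 / (0.006 + 0.060) = 0.20 / 0.066 = 3.0303
k* = 3.0303^(1/0.75) ≈ 4.3851
y* = (k*)^α = 4.3851^0.25 ≈ 1.4471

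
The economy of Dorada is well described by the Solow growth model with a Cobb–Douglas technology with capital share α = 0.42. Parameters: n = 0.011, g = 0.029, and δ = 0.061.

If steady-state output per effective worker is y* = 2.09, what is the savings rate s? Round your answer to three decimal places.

At the steady state, Δk = 0, so s·k^α = (n + g + δ)·k.
Since y* = [s/(n + g + δ)]^(α/(1−α)), we have s/(n + g + δ) = (y*)^((1−α)/α) = 2.09^1.381 = 2.7677.
Therefore s = 2.7677 × (n + g + δ) = 2.7677 × 0.101 = 0.2795.

s ≈ 0.280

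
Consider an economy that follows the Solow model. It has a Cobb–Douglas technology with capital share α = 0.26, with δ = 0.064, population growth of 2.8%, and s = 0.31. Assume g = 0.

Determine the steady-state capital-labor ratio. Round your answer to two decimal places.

At the steady state, Δk = 0, so s·k^α = (n + δ)·k.
Rearranging, k^(1−α) = s / (n + δ).
k^0.74 = 0.31 / (0.028 + 0.064) = 0.31 / 0.092 = 3.3696
k* = 3.3696^(1/0.74) ≈ 5.1635

k* ≈ 5.16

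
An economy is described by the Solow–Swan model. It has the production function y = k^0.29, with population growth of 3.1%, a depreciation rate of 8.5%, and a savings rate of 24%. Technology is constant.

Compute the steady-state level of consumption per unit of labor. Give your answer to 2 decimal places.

c* = 1.02

In steady state, investment equals break-even investment: s·k^α = (n + δ)·k.
Rearranging, k^(1−α) = s / (n + δ).
k^0.71 = 0.24 / (0.031 + 0.085) = 0.24 / 0.116 = 2.0690
k* = 2.0690^(1/0.71) ≈ 2.7844
y* = (k*)^α = 2.7844^0.29 ≈ 1.3458
c* = (1 − s)·y* = (1 − 0.24) × 1.3458 ≈ 1.0228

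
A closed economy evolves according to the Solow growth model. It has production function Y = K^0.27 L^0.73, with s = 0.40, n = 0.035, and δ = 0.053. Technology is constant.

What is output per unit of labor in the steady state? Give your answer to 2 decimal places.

y* ≈ 1.75

Steady state requires s·f(k) = (n + δ)·k, i.e. s·k^α = (n + δ)·k.
Rearranging, k^(1−α) = s / (n + δ).
k^0.73 = 0.40 / (0.035 + 0.053) = 0.40 / 0.088 = 4.5455
k* = 4.5455^(1/0.73) ≈ 7.9579
y* = (k*)^α = 7.9579^0.27 ≈ 1.7507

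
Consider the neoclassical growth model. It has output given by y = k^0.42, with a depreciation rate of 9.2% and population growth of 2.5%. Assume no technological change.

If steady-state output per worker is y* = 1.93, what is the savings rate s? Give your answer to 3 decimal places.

In steady state, investment equals break-even investment: s·k^α = (n + δ)·k.
Since y* = [s/(n + δ)]^(α/(1−α)), we have s/(n + δ) = (y*)^((1−α)/α) = 1.93^1.381 = 2.4794.
Therefore s = 2.4794 × (n + δ) = 2.4794 × 0.117 = 0.2901.

s ≈ 0.290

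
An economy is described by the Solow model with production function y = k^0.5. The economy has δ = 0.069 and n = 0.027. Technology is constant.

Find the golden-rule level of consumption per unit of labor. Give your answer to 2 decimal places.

c_gold ≈ 2.60

At the golden rule, f'(k) = n + δ, so α·k^(α−1) = n + δ and k_gold = (α/(n + δ))^(1/(1−α)).
k_gold = (0.5/0.096)^(1/0.5) = 5.2083^2 ≈ 27.1264
c_gold = f(k_gold) − (n + δ)·k_gold = 5.2083 − 0.096×27.1264 ≈ 2.6042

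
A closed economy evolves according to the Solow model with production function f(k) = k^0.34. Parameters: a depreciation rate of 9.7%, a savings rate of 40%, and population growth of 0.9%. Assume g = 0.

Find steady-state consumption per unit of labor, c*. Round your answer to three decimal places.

c* = 1.189

At the steady state, Δk = 0, so s·k^α = (n + δ)·k.
Rearranging, k^(1−α) = s / (n + δ).
k^0.66 = 0.40 / (0.009 + 0.097) = 0.40 / 0.106 = 3.7736
k* = 3.7736^(1/0.66) ≈ 7.4795
y* = (k*)^α = 7.4795^0.34 ≈ 1.9821
c* = (1 − s)·y* = (1 − 0.40) × 1.9821 ≈ 1.1893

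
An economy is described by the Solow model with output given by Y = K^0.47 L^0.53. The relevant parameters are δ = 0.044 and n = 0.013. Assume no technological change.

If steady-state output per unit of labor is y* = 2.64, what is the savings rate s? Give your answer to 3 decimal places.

s ≈ 0.170

In steady state, investment equals break-even investment: s·k^α = (n + δ)·k.
Since y* = [s/(n + δ)]^(α/(1−α)), we have s/(n + δ) = (y*)^((1−α)/α) = 2.64^1.1277 = 2.9884.
Therefore s = 2.9884 × (n + δ) = 2.9884 × 0.057 = 0.1703.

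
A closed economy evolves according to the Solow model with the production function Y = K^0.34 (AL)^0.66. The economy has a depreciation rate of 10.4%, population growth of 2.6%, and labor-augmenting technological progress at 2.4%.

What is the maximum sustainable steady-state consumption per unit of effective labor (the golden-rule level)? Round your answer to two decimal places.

At the golden rule, f'(k) = n + g + δ, so α·k^(α−1) = n + g + δ and k_gold = (α/(n + g + δ))^(1/(1−α)).
k_gold = (0.34/0.154)^(1/0.66) = 2.2078^1.5152 ≈ 3.3202
c_gold = f(k_gold) − (n + g + δ)·k_gold = 1.5038 − 0.154×3.3202 ≈ 0.9925

c_gold ≈ 0.99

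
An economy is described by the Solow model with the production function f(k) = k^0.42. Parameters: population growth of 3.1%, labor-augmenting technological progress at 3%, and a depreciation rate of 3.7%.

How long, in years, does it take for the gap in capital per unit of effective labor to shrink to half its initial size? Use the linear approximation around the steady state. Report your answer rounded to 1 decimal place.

half-life ≈ 12.2 years

Near the steady state the convergence rate is λ = (1 − α)(n + g + δ).
λ = (1 − 0.42) × 0.098 = 0.58 × 0.098 = 0.05684
Half-life = ln 2 / λ = 0.6931 / 0.05684 ≈ 12.19 years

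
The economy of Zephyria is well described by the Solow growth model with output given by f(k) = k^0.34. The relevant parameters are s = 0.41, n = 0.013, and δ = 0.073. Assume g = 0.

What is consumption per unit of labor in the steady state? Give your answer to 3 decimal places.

At the steady state, Δk = 0, so s·k^α = (n + δ)·k.
Dividing both sides by k: k^(1−α) = s / (n + δ).
k^0.66 = 0.41 / (0.013 + 0.073) = 0.41 / 0.086 = 4.7674
k* = 4.7674^(1/0.66) ≈ 10.6586
y* = (k*)^α = 10.6586^0.34 ≈ 2.2357
c* = (1 − s)·y* = (1 − 0.41) × 2.2357 ≈ 1.3191

c* = 1.319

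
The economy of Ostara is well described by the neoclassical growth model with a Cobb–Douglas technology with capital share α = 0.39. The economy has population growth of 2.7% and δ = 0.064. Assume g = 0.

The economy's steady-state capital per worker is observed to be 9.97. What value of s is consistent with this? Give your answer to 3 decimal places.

In steady state, investment equals break-even investment: s·k^α = (n + δ)·k.
So s / (n + δ) = (k*)^(1−α) = 9.97^0.61 = 4.0663.
Therefore s = 4.0663 × (n + δ) = 4.0663 × 0.091 = 0.3700.

s ≈ 0.370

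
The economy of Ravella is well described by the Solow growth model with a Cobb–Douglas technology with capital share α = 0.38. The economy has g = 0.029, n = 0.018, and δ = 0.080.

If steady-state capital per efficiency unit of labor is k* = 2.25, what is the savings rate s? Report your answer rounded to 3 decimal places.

s ≈ 0.210

At the steady state, Δk = 0, so s·k^α = (n + g + δ)·k.
So s / (n + g + δ) = (k*)^(1−α) = 2.25^0.62 = 1.6533.
Therefore s = 1.6533 × (n + g + δ) = 1.6533 × 0.127 = 0.2100.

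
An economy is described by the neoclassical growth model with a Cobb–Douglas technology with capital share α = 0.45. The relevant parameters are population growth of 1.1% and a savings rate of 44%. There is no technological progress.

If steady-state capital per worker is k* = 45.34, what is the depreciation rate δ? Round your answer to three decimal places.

δ ≈ 0.043

Steady state requires s·f(k) = (n + δ)·k, i.e. s·k^α = (n + δ)·k.
So s / (n + δ) = (k*)^(1−α) = 45.34^0.55 = 8.1483.
Therefore n + δ = s / 8.1483 = 0.44 / 8.1483 = 0.0540, so δ = 0.0540 − 0.011 = 0.0430.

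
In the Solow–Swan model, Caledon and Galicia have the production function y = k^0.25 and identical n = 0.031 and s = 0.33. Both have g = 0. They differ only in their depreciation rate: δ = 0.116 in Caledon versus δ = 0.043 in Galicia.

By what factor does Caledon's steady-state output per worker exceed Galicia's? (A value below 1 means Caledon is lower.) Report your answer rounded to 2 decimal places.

y*_C / y*_G ≈ 0.80

Steady-state y* = [s/(n + δ)]^(α/(1−α)), so the ratio is [ (s_C/(n + δ)_C) / (s_G/(n + δ)_G) ]^0.3333.
s_C/(n + δ)_C = 0.33/0.147 = 2.2449; s_G/(n + δ)_G = 0.33/0.074 = 4.4595.
Ratio = (2.2449/4.4595)^0.3333 = 0.5034^0.3333 ≈ 0.7955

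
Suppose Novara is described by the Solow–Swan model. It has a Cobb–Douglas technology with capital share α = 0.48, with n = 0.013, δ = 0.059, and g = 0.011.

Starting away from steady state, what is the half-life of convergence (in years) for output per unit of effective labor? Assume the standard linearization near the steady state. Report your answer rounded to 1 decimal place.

Near the steady state the convergence rate is λ = (1 − α)(n + g + δ).
λ = (1 − 0.48) × 0.083 = 0.52 × 0.083 = 0.04316
Half-life = ln 2 / λ = 0.6931 / 0.04316 ≈ 16.06 years

t_½ ≈ 16.1 years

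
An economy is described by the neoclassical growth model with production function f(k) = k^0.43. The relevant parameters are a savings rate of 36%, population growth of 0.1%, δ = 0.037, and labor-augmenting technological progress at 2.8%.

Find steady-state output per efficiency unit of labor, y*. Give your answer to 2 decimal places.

y* ≈ 3.60

Steady state requires s·f(k) = (n + g + δ)·k, i.e. s·k^α = (n + g + δ)·k.
Dividing both sides by k: k^(1−α) = s / (n + g + δ).
k^0.57 = 0.36 / (0.001 + 0.028 + 0.037) = 0.36 / 0.066 = 5.4545
k* = 5.4545^(1/0.57) ≈ 19.6134
y* = (k*)^α = 19.6134^0.43 ≈ 3.5958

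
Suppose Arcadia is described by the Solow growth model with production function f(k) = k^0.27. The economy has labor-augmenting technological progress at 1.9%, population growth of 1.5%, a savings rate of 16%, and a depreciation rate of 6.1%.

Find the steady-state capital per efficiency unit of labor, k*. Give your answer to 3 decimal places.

Steady state requires s·f(k) = (n + g + δ)·k, i.e. s·k^α = (n + g + δ)·k.
Rearranging, k^(1−α) = s / (n + g + δ).
k^0.73 = 0.16 / (0.015 + 0.019 + 0.061) = 0.16 / 0.095 = 1.6842
k* = 1.6842^(1/0.73) ≈ 2.0423

k* ≈ 2.042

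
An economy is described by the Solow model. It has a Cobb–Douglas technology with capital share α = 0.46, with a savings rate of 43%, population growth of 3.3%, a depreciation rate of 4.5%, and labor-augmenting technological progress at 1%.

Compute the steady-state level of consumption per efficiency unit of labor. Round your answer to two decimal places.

At the steady state, Δk = 0, so s·k^α = (n + g + δ)·k.
Rearranging, k^(1−α) = s / (n + g + δ).
k^0.54 = 0.43 / (0.033 + 0.010 + 0.045) = 0.43 / 0.088 = 4.8864
k* = 4.8864^(1/0.54) ≈ 18.8758
y* = (k*)^α = 18.8758^0.46 ≈ 3.8629
c* = (1 − s)·y* = (1 − 0.43) × 3.8629 ≈ 2.2019

c* = 2.20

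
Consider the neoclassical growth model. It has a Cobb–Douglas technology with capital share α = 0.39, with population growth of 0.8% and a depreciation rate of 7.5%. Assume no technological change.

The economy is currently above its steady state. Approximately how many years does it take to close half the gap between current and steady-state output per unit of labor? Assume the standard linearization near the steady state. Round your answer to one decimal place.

Near the steady state the convergence rate is λ = (1 − α)(n + δ).
λ = (1 − 0.39) × 0.083 = 0.61 × 0.083 = 0.05063
Half-life = ln 2 / λ = 0.6931 / 0.05063 ≈ 13.69 years

half-life ≈ 13.7 years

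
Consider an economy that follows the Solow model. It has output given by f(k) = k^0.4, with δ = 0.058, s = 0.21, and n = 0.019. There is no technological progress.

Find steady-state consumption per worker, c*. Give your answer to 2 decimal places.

c* ≈ 1.54

Steady state requires s·f(k) = (n + δ)·k, i.e. s·k^α = (n + δ)·k.
Rearranging, k^(1−α) = s / (n + δ).
k^0.6 = 0.21 / (0.019 + 0.058) = 0.21 / 0.077 = 2.7273
k* = 2.7273^(1/0.6) ≈ 5.3238
y* = (k*)^α = 5.3238^0.4 ≈ 1.9520
c* = (1 − s)·y* = (1 − 0.21) × 1.9520 ≈ 1.5421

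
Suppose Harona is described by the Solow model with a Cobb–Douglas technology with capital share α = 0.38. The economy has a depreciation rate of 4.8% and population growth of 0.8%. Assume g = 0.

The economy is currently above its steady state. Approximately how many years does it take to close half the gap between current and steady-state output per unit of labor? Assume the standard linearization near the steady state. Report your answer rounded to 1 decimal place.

t_½ ≈ 20.0 years

Near the steady state the convergence rate is λ = (1 − α)(n + δ).
λ = (1 − 0.38) × 0.056 = 0.62 × 0.056 = 0.03472
Half-life = ln 2 / λ = 0.6931 / 0.03472 ≈ 19.96 years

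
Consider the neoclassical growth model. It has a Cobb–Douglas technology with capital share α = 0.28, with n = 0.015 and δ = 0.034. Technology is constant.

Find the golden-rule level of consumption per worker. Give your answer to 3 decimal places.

c_gold ≈ 1.418

At the golden rule, f'(k) = n + δ, so α·k^(α−1) = n + δ and k_gold = (α/(n + δ))^(1/(1−α)).
k_gold = (0.28/0.049)^(1/0.72) = 5.7143^1.3889 ≈ 11.2550
c_gold = f(k_gold) − (n + δ)·k_gold = 1.9696 − 0.049×11.2550 ≈ 1.4181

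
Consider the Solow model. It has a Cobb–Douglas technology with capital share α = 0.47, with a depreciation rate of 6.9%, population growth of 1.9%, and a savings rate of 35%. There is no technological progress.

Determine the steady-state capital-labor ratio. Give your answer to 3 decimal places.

k* = 13.530

Steady state requires s·f(k) = (n + δ)·k, i.e. s·k^α = (n + δ)·k.
Rearranging, k^(1−α) = s / (n + δ).
k^0.53 = 0.35 / (0.019 + 0.069) = 0.35 / 0.088 = 3.9773
k* = 3.9773^(1/0.53) ≈ 13.5300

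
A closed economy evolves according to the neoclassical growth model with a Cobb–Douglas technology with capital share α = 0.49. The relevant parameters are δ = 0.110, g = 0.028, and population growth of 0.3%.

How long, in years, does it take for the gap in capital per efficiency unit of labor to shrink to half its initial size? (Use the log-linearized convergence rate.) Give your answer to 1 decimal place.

half-life ≈ 9.6 years

Near the steady state the convergence rate is λ = (1 − α)(n + g + δ).
λ = (1 − 0.49) × 0.141 = 0.51 × 0.141 = 0.07191
Half-life = ln 2 / λ = 0.6931 / 0.07191 ≈ 9.64 years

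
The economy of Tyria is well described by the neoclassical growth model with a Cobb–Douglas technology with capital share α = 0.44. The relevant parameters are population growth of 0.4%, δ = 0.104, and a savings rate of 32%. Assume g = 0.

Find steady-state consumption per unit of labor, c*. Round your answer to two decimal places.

At the steady state, Δk = 0, so s·k^α = (n + δ)·k.
Rearranging, k^(1−α) = s / (n + δ).
k^0.56 = 0.32 / (0.004 + 0.104) = 0.32 / 0.108 = 2.9630
k* = 2.9630^(1/0.56) ≈ 6.9563
y* = (k*)^α = 6.9563^0.44 ≈ 2.3477
c* = (1 − s)·y* = (1 − 0.32) × 2.3477 ≈ 1.5964

c* ≈ 1.60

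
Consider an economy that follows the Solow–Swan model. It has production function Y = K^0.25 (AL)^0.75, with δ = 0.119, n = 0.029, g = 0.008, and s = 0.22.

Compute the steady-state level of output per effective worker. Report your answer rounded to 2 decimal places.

y* = 1.12

At the steady state, Δk = 0, so s·k^α = (n + g + δ)·k.
Rearranging, k^(1−α) = s / (n + g + δ).
k^0.75 = 0.22 / (0.029 + 0.008 + 0.119) = 0.22 / 0.156 = 1.4103
k* = 1.4103^(1/0.75) ≈ 1.5815
y* = (k*)^α = 1.5815^0.25 ≈ 1.1214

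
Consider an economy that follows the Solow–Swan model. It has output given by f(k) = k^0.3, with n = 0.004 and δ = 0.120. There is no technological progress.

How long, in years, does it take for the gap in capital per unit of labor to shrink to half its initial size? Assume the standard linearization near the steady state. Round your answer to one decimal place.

about 8.0 years

Near the steady state the convergence rate is λ = (1 − α)(n + δ).
λ = (1 − 0.3) × 0.124 = 0.7 × 0.124 = 0.0868
Half-life = ln 2 / λ = 0.6931 / 0.0868 ≈ 7.99 years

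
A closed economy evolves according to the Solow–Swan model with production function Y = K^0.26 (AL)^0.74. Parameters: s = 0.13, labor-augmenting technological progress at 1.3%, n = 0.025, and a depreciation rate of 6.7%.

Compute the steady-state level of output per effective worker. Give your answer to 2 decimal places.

y* ≈ 1.08

At the steady state, Δk = 0, so s·k^α = (n + g + δ)·k.
Dividing both sides by k: k^(1−α) = s / (n + g + δ).
k^0.74 = 0.13 / (0.025 + 0.013 + 0.067) = 0.13 / 0.105 = 1.2381
k* = 1.2381^(1/0.74) ≈ 1.3346
y* = (k*)^α = 1.3346^0.26 ≈ 1.0779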